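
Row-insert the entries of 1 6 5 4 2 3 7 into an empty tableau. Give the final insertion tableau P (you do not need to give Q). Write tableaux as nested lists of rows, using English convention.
After inserting 1: P = [[1]].
After inserting 6: P = [[1, 6]].
After inserting 5: P = [[1, 5], [6]].
After inserting 4: P = [[1, 4], [5], [6]].
After inserting 2: P = [[1, 2], [4], [5], [6]].
After inserting 3: P = [[1, 2, 3], [4], [5], [6]].
After inserting 7: P = [[1, 2, 3, 7], [4], [5], [6]].

So P = [[1, 2, 3, 7], [4], [5], [6]].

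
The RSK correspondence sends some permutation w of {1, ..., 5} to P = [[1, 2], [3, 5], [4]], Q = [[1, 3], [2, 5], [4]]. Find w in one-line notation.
Reverse the RSK construction: for i from n down to 1, find the cell of Q containing i, remove the entry at that cell from P, and reverse-bump it up through P; the value ejected from row 1 is w(i).

Step i=5: Q has 5 at row 2, column 2; remove 5 from row 2 of P and reverse-bump: 5 enters row 1 and ejects 2. So w(5) = 2. P is now [[1, 5], [3], [4]].
Step i=4: Q has 4 at row 3, column 1; remove 4 from row 3 of P and reverse-bump: 4 enters row 2 and ejects 3; 3 enters row 1 and ejects 1. So w(4) = 1. P is now [[3, 5], [4]].
Step i=3: Q has 3 at row 1, column 2; remove that cell from P, ejecting 5. So w(3) = 5. P is now [[3], [4]].
Step i=2: Q has 2 at row 2, column 1; remove 4 from row 2 of P and reverse-bump: 4 enters row 1 and ejects 3. So w(2) = 3. P is now [[4]].
Step i=1: Q has 1 at row 1, column 1; remove that cell from P, ejecting 4. So w(1) = 4. P is now [].

So w = 4 3 5 1 2.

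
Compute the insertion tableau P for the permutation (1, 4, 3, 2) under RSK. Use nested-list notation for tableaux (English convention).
P = [[1, 2], [3], [4]]

Insert 1: appended to row 1. P = [[1]].
Insert 4: appended to row 1. P = [[1, 4]].
Insert 3: 3 bumps 4 from row 1; 4 starts row 2. P = [[1, 3], [4]].
Insert 2: 2 bumps 3 from row 1; 3 bumps 4 from row 2; 4 starts row 3. P = [[1, 2], [3], [4]].

So P = [[1, 2], [3], [4]].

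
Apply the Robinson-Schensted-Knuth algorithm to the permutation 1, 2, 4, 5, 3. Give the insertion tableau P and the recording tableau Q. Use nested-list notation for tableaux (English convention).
Insert each entry of the permutation into P by Schensted row insertion, recording in Q the position of each new cell.

Insert 1: appended to row 1. P = [[1]], Q = [[1]].
Insert 2: appended to row 1. P = [[1, 2]], Q = [[1, 2]].
Insert 4: appended to row 1. P = [[1, 2, 4]], Q = [[1, 2, 3]].
Insert 5: appended to row 1. P = [[1, 2, 4, 5]], Q = [[1, 2, 3, 4]].
Insert 3: 3 bumps 4 from row 1; 4 starts row 2. P = [[1, 2, 3, 5], [4]], Q = [[1, 2, 3, 4], [5]].

So P = [[1, 2, 3, 5], [4]], Q = [[1, 2, 3, 4], [5]].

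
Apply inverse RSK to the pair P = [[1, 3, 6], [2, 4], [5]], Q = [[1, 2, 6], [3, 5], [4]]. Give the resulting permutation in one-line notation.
2 5 4 1 3 6

Reverse the RSK construction: for i from n down to 1, find the cell of Q containing i, remove the entry at that cell from P, and reverse-bump it up through P; the value ejected from row 1 is w(i).

Step i=6: Q has 6 at row 1, column 3; remove that cell from P, ejecting 6. So w(6) = 6. P is now [[1, 3], [2, 4], [5]].
Step i=5: Q has 5 at row 2, column 2; remove 4 from row 2 of P and reverse-bump: 4 enters row 1 and ejects 3. So w(5) = 3. P is now [[1, 4], [2], [5]].
Step i=4: Q has 4 at row 3, column 1; remove 5 from row 3 of P and reverse-bump: 5 enters row 2 and ejects 2; 2 enters row 1 and ejects 1. So w(4) = 1. P is now [[2, 4], [5]].
Step i=3: Q has 3 at row 2, column 1; remove 5 from row 2 of P and reverse-bump: 5 enters row 1 and ejects 4. So w(3) = 4. P is now [[2, 5]].
Step i=2: Q has 2 at row 1, column 2; remove that cell from P, ejecting 5. So w(2) = 5. P is now [[2]].
Step i=1: Q has 1 at row 1, column 1; remove that cell from P, ejecting 2. So w(1) = 2. P is now [].

So w = 2 5 4 1 3 6.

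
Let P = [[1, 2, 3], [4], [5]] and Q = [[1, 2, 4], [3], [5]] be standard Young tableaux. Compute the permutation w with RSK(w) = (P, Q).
Reverse RSK: for i = n, n-1, ..., 1, locate i in Q, remove the corresponding corner cell from P, and reverse-bump its entry up through P; the value ejected from row 1 is w(i).

So w = 1 5 2 4 3.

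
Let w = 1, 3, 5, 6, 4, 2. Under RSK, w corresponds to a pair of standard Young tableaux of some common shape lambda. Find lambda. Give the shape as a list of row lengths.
Row-insert each entry into an empty tableau.

After inserting 1: P = [[1]].
After inserting 3: P = [[1, 3]].
After inserting 5: P = [[1, 3, 5]].
After inserting 6: P = [[1, 3, 5, 6]].
After inserting 4: P = [[1, 3, 4, 6], [5]].
After inserting 2: P = [[1, 2, 4, 6], [3], [5]].

The final insertion tableau P = [[1, 2, 4, 6], [3], [5]] has shape [4, 1, 1].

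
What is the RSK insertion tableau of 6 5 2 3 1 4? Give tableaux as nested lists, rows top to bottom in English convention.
P = [[1, 3, 4], [2], [5], [6]]

Insert 6: appended to row 1. P = [[6]].
Insert 5: 5 bumps 6 from row 1; 6 starts row 2. P = [[5], [6]].
Insert 2: 2 bumps 5 from row 1; 5 bumps 6 from row 2; 6 starts row 3. P = [[2], [5], [6]].
Insert 3: appended to row 1. P = [[2, 3], [5], [6]].
Insert 1: 1 bumps 2 from row 1; 2 bumps 5 from row 2; 5 bumps 6 from row 3; 6 starts row 4. P = [[1, 3], [2], [5], [6]].
Insert 4: appended to row 1. P = [[1, 3, 4], [2], [5], [6]].

So P = [[1, 3, 4], [2], [5], [6]].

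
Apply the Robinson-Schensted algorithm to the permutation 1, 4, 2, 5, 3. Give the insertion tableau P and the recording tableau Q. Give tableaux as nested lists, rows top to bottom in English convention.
Insert each entry of the permutation into P by Schensted row insertion, recording in Q the position of each new cell.

After inserting 1: P = [[1]].
After inserting 4: P = [[1, 4]].
After inserting 2: P = [[1, 2], [4]].
After inserting 5: P = [[1, 2, 5], [4]].
After inserting 3: P = [[1, 2, 3], [4, 5]].

So P = [[1, 2, 3], [4, 5]], Q = [[1, 2, 4], [3, 5]].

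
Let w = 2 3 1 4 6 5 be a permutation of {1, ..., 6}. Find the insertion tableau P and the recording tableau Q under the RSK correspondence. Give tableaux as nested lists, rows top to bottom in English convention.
Insert each entry of the permutation into P by Schensted row insertion, recording in Q the position of each new cell.

After inserting 2: P = [[2]].
After inserting 3: P = [[2, 3]].
After inserting 1: P = [[1, 3], [2]].
After inserting 4: P = [[1, 3, 4], [2]].
After inserting 6: P = [[1, 3, 4, 6], [2]].
After inserting 5: P = [[1, 3, 4, 5], [2, 6]].

So P = [[1, 3, 4, 5], [2, 6]], Q = [[1, 2, 4, 5], [3, 6]].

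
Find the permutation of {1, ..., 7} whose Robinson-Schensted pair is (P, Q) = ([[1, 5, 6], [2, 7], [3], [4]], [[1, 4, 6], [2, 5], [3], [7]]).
4 3 2 7 5 6 1

Reverse the RSK construction: for i from n down to 1, find the cell of Q containing i, remove the entry at that cell from P, and reverse-bump it up through P; the value ejected from row 1 is w(i).

Step i=7: Q has 7 at row 4, column 1; remove 4 from row 4 of P and reverse-bump: 4 enters row 3 and ejects 3; 3 enters row 2 and ejects 2; 2 enters row 1 and ejects 1. So w(7) = 1. P is now [[2, 5, 6], [3, 7], [4]].
Step i=6: Q has 6 at row 1, column 3; remove that cell from P, ejecting 6. So w(6) = 6. P is now [[2, 5], [3, 7], [4]].
Step i=5: Q has 5 at row 2, column 2; remove 7 from row 2 of P and reverse-bump: 7 enters row 1 and ejects 5. So w(5) = 5. P is now [[2, 7], [3], [4]].
Step i=4: Q has 4 at row 1, column 2; remove that cell from P, ejecting 7. So w(4) = 7. P is now [[2], [3], [4]].
Step i=3: Q has 3 at row 3, column 1; remove 4 from row 3 of P and reverse-bump: 4 enters row 2 and ejects 3; 3 enters row 1 and ejects 2. So w(3) = 2. P is now [[3], [4]].
Step i=2: Q has 2 at row 2, column 1; remove 4 from row 2 of P and reverse-bump: 4 enters row 1 and ejects 3. So w(2) = 3. P is now [[4]].
Step i=1: Q has 1 at row 1, column 1; remove that cell from P, ejecting 4. So w(1) = 4. P is now [].

So w = 4 3 2 7 5 6 1.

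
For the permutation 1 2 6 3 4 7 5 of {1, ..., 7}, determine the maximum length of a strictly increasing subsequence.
5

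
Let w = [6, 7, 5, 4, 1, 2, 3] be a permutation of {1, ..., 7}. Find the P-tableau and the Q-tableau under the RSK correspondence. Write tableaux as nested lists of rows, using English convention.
P = [[1, 2, 3], [4, 7], [5], [6]], Q = [[1, 2, 7], [3, 6], [4], [5]]

Insert each entry of the permutation into P by Schensted row insertion, recording in Q the position of each new cell.

After inserting 6: P = [[6]].
After inserting 7: P = [[6, 7]].
After inserting 5: P = [[5, 7], [6]].
After inserting 4: P = [[4, 7], [5], [6]].
After inserting 1: P = [[1, 7], [4], [5], [6]].
After inserting 2: P = [[1, 2], [4, 7], [5], [6]].
After inserting 3: P = [[1, 2, 3], [4, 7], [5], [6]].

So P = [[1, 2, 3], [4, 7], [5], [6]], Q = [[1, 2, 7], [3, 6], [4], [5]].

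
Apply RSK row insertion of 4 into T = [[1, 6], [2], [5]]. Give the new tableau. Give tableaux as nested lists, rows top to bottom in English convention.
In row 1, 4 replaces 6 (the leftmost entry greater than 4); 6 is bumped to row 2. 6 is appended to row 2. The new tableau is [[1, 4], [2, 6], [5]].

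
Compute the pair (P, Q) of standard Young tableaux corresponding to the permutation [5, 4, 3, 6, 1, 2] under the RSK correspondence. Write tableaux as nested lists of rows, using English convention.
P = [[1, 2], [3, 6], [4], [5]], Q = [[1, 4], [2, 6], [3], [5]]

Insert each entry of the permutation into P by Schensted row insertion, recording in Q the position of each new cell.

Insert 5: appended to row 1. P = [[5]], Q = [[1]].
Insert 4: 4 bumps 5 from row 1; 5 starts row 2. P = [[4], [5]], Q = [[1], [2]].
Insert 3: 3 bumps 4 from row 1; 4 bumps 5 from row 2; 5 starts row 3. P = [[3], [4], [5]], Q = [[1], [2], [3]].
Insert 6: appended to row 1. P = [[3, 6], [4], [5]], Q = [[1, 4], [2], [3]].
Insert 1: 1 bumps 3 from row 1; 3 bumps 4 from row 2; 4 bumps 5 from row 3; 5 starts row 4. P = [[1, 6], [3], [4], [5]], Q = [[1, 4], [2], [3], [5]].
Insert 2: 2 bumps 6 from row 1; 6 appends to row 2. P = [[1, 2], [3, 6], [4], [5]], Q = [[1, 4], [2, 6], [3], [5]].

So P = [[1, 2], [3, 6], [4], [5]], Q = [[1, 4], [2, 6], [3], [5]].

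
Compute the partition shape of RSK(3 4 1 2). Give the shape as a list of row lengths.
Row-insert each entry into an empty tableau.

After inserting 3: P = [[3]].
After inserting 4: P = [[3, 4]].
After inserting 1: P = [[1, 4], [3]].
After inserting 2: P = [[1, 2], [3, 4]].

The final insertion tableau P = [[1, 2], [3, 4]] has shape [2, 2].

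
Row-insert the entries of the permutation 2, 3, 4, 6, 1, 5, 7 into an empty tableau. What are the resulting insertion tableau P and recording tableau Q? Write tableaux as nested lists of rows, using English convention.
P = [[1, 3, 4, 5, 7], [2, 6]], Q = [[1, 2, 3, 4, 7], [5, 6]]

Insert each entry of the permutation into P by Schensted row insertion, recording in Q the position of each new cell.

Insert 2: appended to row 1. P = [[2]], Q = [[1]].
Insert 3: appended to row 1. P = [[2, 3]], Q = [[1, 2]].
Insert 4: appended to row 1. P = [[2, 3, 4]], Q = [[1, 2, 3]].
Insert 6: appended to row 1. P = [[2, 3, 4, 6]], Q = [[1, 2, 3, 4]].
Insert 1: 1 bumps 2 from row 1; 2 starts row 2. P = [[1, 3, 4, 6], [2]], Q = [[1, 2, 3, 4], [5]].
Insert 5: 5 bumps 6 from row 1; 6 appends to row 2. P = [[1, 3, 4, 5], [2, 6]], Q = [[1, 2, 3, 4], [5, 6]].
Insert 7: appended to row 1. P = [[1, 3, 4, 5, 7], [2, 6]], Q = [[1, 2, 3, 4, 7], [5, 6]].

So P = [[1, 3, 4, 5, 7], [2, 6]], Q = [[1, 2, 3, 4, 7], [5, 6]].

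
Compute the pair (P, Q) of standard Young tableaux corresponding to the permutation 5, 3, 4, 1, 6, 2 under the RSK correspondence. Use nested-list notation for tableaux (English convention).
P = [[1, 2, 6], [3, 4], [5]], Q = [[1, 3, 5], [2, 6], [4]]

Insert each entry of the permutation into P by Schensted row insertion, recording in Q the position of each new cell.

Insert 5: appended to row 1. P = [[5]].
Insert 3: 3 bumps 5 from row 1; 5 starts row 2. P = [[3], [5]].
Insert 4: appended to row 1. P = [[3, 4], [5]].
Insert 1: 1 bumps 3 from row 1; 3 bumps 5 from row 2; 5 starts row 3. P = [[1, 4], [3], [5]].
Insert 6: appended to row 1. P = [[1, 4, 6], [3], [5]].
Insert 2: 2 bumps 4 from row 1; 4 appends to row 2. P = [[1, 2, 6], [3, 4], [5]].

So P = [[1, 2, 6], [3, 4], [5]], Q = [[1, 3, 5], [2, 6], [4]].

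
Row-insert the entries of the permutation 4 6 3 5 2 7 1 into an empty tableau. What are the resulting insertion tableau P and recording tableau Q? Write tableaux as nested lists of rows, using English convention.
Insert each entry of the permutation into P by Schensted row insertion, recording in Q the position of each new cell.

Insert 4: appended to row 1. P = [[4]].
Insert 6: appended to row 1. P = [[4, 6]].
Insert 3: 3 bumps 4 from row 1; 4 starts row 2. P = [[3, 6], [4]].
Insert 5: 5 bumps 6 from row 1; 6 appends to row 2. P = [[3, 5], [4, 6]].
Insert 2: 2 bumps 3 from row 1; 3 bumps 4 from row 2; 4 starts row 3. P = [[2, 5], [3, 6], [4]].
Insert 7: appended to row 1. P = [[2, 5, 7], [3, 6], [4]].
Insert 1: 1 bumps 2 from row 1; 2 bumps 3 from row 2; 3 bumps 4 from row 3; 4 starts row 4. P = [[1, 5, 7], [2, 6], [3], [4]].

So P = [[1, 5, 7], [2, 6], [3], [4]], Q = [[1, 2, 6], [3, 4], [5], [7]].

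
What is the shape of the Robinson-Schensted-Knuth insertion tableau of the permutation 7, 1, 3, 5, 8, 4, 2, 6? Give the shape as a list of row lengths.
Row-insert each entry into an empty tableau.

After inserting 7: P = [[7]].
After inserting 1: P = [[1], [7]].
After inserting 3: P = [[1, 3], [7]].
After inserting 5: P = [[1, 3, 5], [7]].
After inserting 8: P = [[1, 3, 5, 8], [7]].
After inserting 4: P = [[1, 3, 4, 8], [5], [7]].
After inserting 2: P = [[1, 2, 4, 8], [3], [5], [7]].
After inserting 6: P = [[1, 2, 4, 6], [3, 8], [5], [7]].

The final insertion tableau P = [[1, 2, 4, 6], [3, 8], [5], [7]] has shape [4, 2, 1, 1].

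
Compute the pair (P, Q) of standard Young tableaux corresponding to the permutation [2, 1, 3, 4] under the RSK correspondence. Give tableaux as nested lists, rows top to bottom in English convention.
Insert each entry of the permutation into P by Schensted row insertion, recording in Q the position of each new cell.

Insert 2: appended to row 1. P = [[2]].
Insert 1: 1 bumps 2 from row 1; 2 starts row 2. P = [[1], [2]].
Insert 3: appended to row 1. P = [[1, 3], [2]].
Insert 4: appended to row 1. P = [[1, 3, 4], [2]].

So P = [[1, 3, 4], [2]], Q = [[1, 3, 4], [2]].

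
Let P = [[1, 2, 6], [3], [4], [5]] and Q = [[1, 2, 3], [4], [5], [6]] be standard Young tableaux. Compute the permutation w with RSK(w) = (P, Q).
Reverse the RSK construction: for i from n down to 1, find the cell of Q containing i, remove the entry at that cell from P, and reverse-bump it up through P; the value ejected from row 1 is w(i).

Step i=6: Q has 6 at row 4, column 1; remove 5 from row 4 of P and reverse-bump: 5 enters row 3 and ejects 4; 4 enters row 2 and ejects 3; 3 enters row 1 and ejects 2. So w(6) = 2. P is now [[1, 3, 6], [4], [5]].
Step i=5: Q has 5 at row 3, column 1; remove 5 from row 3 of P and reverse-bump: 5 enters row 2 and ejects 4; 4 enters row 1 and ejects 3. So w(5) = 3. P is now [[1, 4, 6], [5]].
Step i=4: Q has 4 at row 2, column 1; remove 5 from row 2 of P and reverse-bump: 5 enters row 1 and ejects 4. So w(4) = 4. P is now [[1, 5, 6]].
Step i=3: Q has 3 at row 1, column 3; remove that cell from P, ejecting 6. So w(3) = 6. P is now [[1, 5]].
Step i=2: Q has 2 at row 1, column 2; remove that cell from P, ejecting 5. So w(2) = 5. P is now [[1]].
Step i=1: Q has 1 at row 1, column 1; remove that cell from P, ejecting 1. So w(1) = 1. P is now [].

So w = 1 5 6 4 3 2.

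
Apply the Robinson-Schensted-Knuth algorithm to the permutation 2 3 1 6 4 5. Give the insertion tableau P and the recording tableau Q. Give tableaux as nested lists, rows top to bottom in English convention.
P = [[1, 3, 4, 5], [2, 6]], Q = [[1, 2, 4, 6], [3, 5]]

Insert each entry of the permutation into P by Schensted row insertion, recording in Q the position of each new cell.

Insert 2: appended to row 1. P = [[2]].
Insert 3: appended to row 1. P = [[2, 3]].
Insert 1: 1 bumps 2 from row 1; 2 starts row 2. P = [[1, 3], [2]].
Insert 6: appended to row 1. P = [[1, 3, 6], [2]].
Insert 4: 4 bumps 6 from row 1; 6 appends to row 2. P = [[1, 3, 4], [2, 6]].
Insert 5: appended to row 1. P = [[1, 3, 4, 5], [2, 6]].

So P = [[1, 3, 4, 5], [2, 6]], Q = [[1, 2, 4, 6], [3, 5]].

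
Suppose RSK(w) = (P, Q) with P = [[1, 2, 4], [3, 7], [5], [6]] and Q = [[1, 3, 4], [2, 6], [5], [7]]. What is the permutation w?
6 1 5 7 3 4 2

Reverse the RSK construction: for i from n down to 1, find the cell of Q containing i, remove the entry at that cell from P, and reverse-bump it up through P; the value ejected from row 1 is w(i).

Step i=7: Q has 7 at row 4, column 1; remove 6 from row 4 of P and reverse-bump: 6 enters row 3 and ejects 5; 5 enters row 2 and ejects 3; 3 enters row 1 and ejects 2. So w(7) = 2. P is now [[1, 3, 4], [5, 7], [6]].
Step i=6: Q has 6 at row 2, column 2; remove 7 from row 2 of P and reverse-bump: 7 enters row 1 and ejects 4. So w(6) = 4. P is now [[1, 3, 7], [5], [6]].
Step i=5: Q has 5 at row 3, column 1; remove 6 from row 3 of P and reverse-bump: 6 enters row 2 and ejects 5; 5 enters row 1 and ejects 3. So w(5) = 3. P is now [[1, 5, 7], [6]].
Step i=4: Q has 4 at row 1, column 3; remove that cell from P, ejecting 7. So w(4) = 7. P is now [[1, 5], [6]].
Step i=3: Q has 3 at row 1, column 2; remove that cell from P, ejecting 5. So w(3) = 5. P is now [[1], [6]].
Step i=2: Q has 2 at row 2, column 1; remove 6 from row 2 of P and reverse-bump: 6 enters row 1 and ejects 1. So w(2) = 1. P is now [[6]].
Step i=1: Q has 1 at row 1, column 1; remove that cell from P, ejecting 6. So w(1) = 6. P is now [].

So w = 6 1 5 7 3 4 2.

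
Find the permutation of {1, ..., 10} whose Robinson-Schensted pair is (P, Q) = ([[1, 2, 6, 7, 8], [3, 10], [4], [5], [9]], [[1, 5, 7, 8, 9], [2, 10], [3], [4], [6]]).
9 5 4 1 3 2 6 7 10 8

Reverse RSK: for i = n, n-1, ..., 1, locate i in Q, remove the corresponding corner cell from P, and reverse-bump its entry up through P; the value ejected from row 1 is w(i).

So w = 9 5 4 1 3 2 6 7 10 8.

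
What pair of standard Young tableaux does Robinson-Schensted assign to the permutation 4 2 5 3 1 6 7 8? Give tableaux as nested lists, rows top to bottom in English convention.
P = [[1, 3, 6, 7, 8], [2, 5], [4]], Q = [[1, 3, 6, 7, 8], [2, 4], [5]]

Insert each entry of the permutation into P by Schensted row insertion, recording in Q the position of each new cell.

Insert 4: appended to row 1. P = [[4]].
Insert 2: 2 bumps 4 from row 1; 4 starts row 2. P = [[2], [4]].
Insert 5: appended to row 1. P = [[2, 5], [4]].
Insert 3: 3 bumps 5 from row 1; 5 appends to row 2. P = [[2, 3], [4, 5]].
Insert 1: 1 bumps 2 from row 1; 2 bumps 4 from row 2; 4 starts row 3. P = [[1, 3], [2, 5], [4]].
Insert 6: appended to row 1. P = [[1, 3, 6], [2, 5], [4]].
Insert 7: appended to row 1. P = [[1, 3, 6, 7], [2, 5], [4]].
Insert 8: appended to row 1. P = [[1, 3, 6, 7, 8], [2, 5], [4]].

So P = [[1, 3, 6, 7, 8], [2, 5], [4]], Q = [[1, 3, 6, 7, 8], [2, 4], [5]].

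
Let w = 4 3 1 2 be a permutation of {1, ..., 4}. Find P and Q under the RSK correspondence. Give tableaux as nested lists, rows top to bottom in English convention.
P = [[1, 2], [3], [4]], Q = [[1, 4], [2], [3]]

Insert each entry of the permutation into P by Schensted row insertion, recording in Q the position of each new cell.

Insert 4: appended to row 1. P = [[4]].
Insert 3: 3 bumps 4 from row 1; 4 starts row 2. P = [[3], [4]].
Insert 1: 1 bumps 3 from row 1; 3 bumps 4 from row 2; 4 starts row 3. P = [[1], [3], [4]].
Insert 2: appended to row 1. P = [[1, 2], [3], [4]].

So P = [[1, 2], [3], [4]], Q = [[1, 4], [2], [3]].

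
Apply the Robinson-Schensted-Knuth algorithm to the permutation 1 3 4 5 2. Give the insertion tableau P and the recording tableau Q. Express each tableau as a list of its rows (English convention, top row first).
Insert each entry of the permutation into P by Schensted row insertion, recording in Q the position of each new cell.

After inserting 1: P = [[1]].
After inserting 3: P = [[1, 3]].
After inserting 4: P = [[1, 3, 4]].
After inserting 5: P = [[1, 3, 4, 5]].
After inserting 2: P = [[1, 2, 4, 5], [3]].

So P = [[1, 2, 4, 5], [3]], Q = [[1, 2, 3, 4], [5]].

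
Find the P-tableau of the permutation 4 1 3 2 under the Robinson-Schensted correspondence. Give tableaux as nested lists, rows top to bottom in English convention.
Insert 4: appended to row 1. P = [[4]].
Insert 1: 1 bumps 4 from row 1; 4 starts row 2. P = [[1], [4]].
Insert 3: appended to row 1. P = [[1, 3], [4]].
Insert 2: 2 bumps 3 from row 1; 3 bumps 4 from row 2; 4 starts row 3. P = [[1, 2], [3], [4]].

So P = [[1, 2], [3], [4]].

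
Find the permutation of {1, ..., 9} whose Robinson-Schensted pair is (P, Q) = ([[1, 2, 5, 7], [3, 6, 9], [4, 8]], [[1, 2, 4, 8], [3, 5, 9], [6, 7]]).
Reverse RSK: for i = n, n-1, ..., 1, locate i in Q, remove the corresponding corner cell from P, and reverse-bump its entry up through P; the value ejected from row 1 is w(i).

So w = 1 4 3 8 6 2 5 9 7.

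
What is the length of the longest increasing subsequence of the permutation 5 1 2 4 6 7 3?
5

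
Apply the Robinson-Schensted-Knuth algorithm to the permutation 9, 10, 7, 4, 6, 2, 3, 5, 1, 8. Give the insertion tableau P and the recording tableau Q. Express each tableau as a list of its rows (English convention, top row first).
Insert each entry of the permutation into P by Schensted row insertion, recording in Q the position of each new cell.

Insert 9: appended to row 1. P = [[9]], Q = [[1]].
Insert 10: appended to row 1. P = [[9, 10]], Q = [[1, 2]].
Insert 7: 7 bumps 9 from row 1; 9 starts row 2. P = [[7, 10], [9]], Q = [[1, 2], [3]].
Insert 4: 4 bumps 7 from row 1; 7 bumps 9 from row 2; 9 starts row 3. P = [[4, 10], [7], [9]], Q = [[1, 2], [3], [4]].
Insert 6: 6 bumps 10 from row 1; 10 appends to row 2. P = [[4, 6], [7, 10], [9]], Q = [[1, 2], [3, 5], [4]].
Insert 2: 2 bumps 4 from row 1; 4 bumps 7 from row 2; 7 bumps 9 from row 3; 9 starts row 4. P = [[2, 6], [4, 10], [7], [9]], Q = [[1, 2], [3, 5], [4], [6]].
Insert 3: 3 bumps 6 from row 1; 6 bumps 10 from row 2; 10 appends to row 3. P = [[2, 3], [4, 6], [7, 10], [9]], Q = [[1, 2], [3, 5], [4, 7], [6]].
Insert 5: appended to row 1. P = [[2, 3, 5], [4, 6], [7, 10], [9]], Q = [[1, 2, 8], [3, 5], [4, 7], [6]].
Insert 1: 1 bumps 2 from row 1; 2 bumps 4 from row 2; 4 bumps 7 from row 3; 7 bumps 9 from row 4; 9 starts row 5. P = [[1, 3, 5], [2, 6], [4, 10], [7], [9]], Q = [[1, 2, 8], [3, 5], [4, 7], [6], [9]].
Insert 8: appended to row 1. P = [[1, 3, 5, 8], [2, 6], [4, 10], [7], [9]], Q = [[1, 2, 8, 10], [3, 5], [4, 7], [6], [9]].

So P = [[1, 3, 5, 8], [2, 6], [4, 10], [7], [9]], Q = [[1, 2, 8, 10], [3, 5], [4, 7], [6], [9]].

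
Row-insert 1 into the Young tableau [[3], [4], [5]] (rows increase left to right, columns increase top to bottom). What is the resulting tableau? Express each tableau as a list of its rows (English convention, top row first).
[[1], [3], [4], [5]]

In row 1, 1 replaces 3 (the leftmost entry greater than 1); 3 is bumped to row 2. In row 2, 3 replaces 4 (the leftmost entry greater than 3); 4 is bumped to row 3. In row 3, 4 replaces 5 (the leftmost entry greater than 4); 5 is bumped to row 4. 5 starts a new row 4. The new tableau is [[1], [3], [4], [5]].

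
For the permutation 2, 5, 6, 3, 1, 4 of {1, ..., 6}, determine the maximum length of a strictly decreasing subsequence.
3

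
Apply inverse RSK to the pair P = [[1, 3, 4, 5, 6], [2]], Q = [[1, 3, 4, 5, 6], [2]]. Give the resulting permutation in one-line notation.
2 1 3 4 5 6

Reverse the RSK construction: for i from n down to 1, find the cell of Q containing i, remove the entry at that cell from P, and reverse-bump it up through P; the value ejected from row 1 is w(i).

Step i=6: Q has 6 at row 1, column 5; remove that cell from P, ejecting 6. So w(6) = 6. P is now [[1, 3, 4, 5], [2]].
Step i=5: Q has 5 at row 1, column 4; remove that cell from P, ejecting 5. So w(5) = 5. P is now [[1, 3, 4], [2]].
Step i=4: Q has 4 at row 1, column 3; remove that cell from P, ejecting 4. So w(4) = 4. P is now [[1, 3], [2]].
Step i=3: Q has 3 at row 1, column 2; remove that cell from P, ejecting 3. So w(3) = 3. P is now [[1], [2]].
Step i=2: Q has 2 at row 2, column 1; remove 2 from row 2 of P and reverse-bump: 2 enters row 1 and ejects 1. So w(2) = 1. P is now [[2]].
Step i=1: Q has 1 at row 1, column 1; remove that cell from P, ejecting 2. So w(1) = 2. P is now [].

So w = 2 1 3 4 5 6.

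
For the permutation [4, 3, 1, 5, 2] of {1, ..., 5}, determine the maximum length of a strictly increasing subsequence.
2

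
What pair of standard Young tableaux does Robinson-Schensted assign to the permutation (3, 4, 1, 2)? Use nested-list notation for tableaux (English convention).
Insert each entry of the permutation into P by Schensted row insertion, recording in Q the position of each new cell.

Insert 3: appended to row 1. P = [[3]], Q = [[1]].
Insert 4: appended to row 1. P = [[3, 4]], Q = [[1, 2]].
Insert 1: 1 bumps 3 from row 1; 3 starts row 2. P = [[1, 4], [3]], Q = [[1, 2], [3]].
Insert 2: 2 bumps 4 from row 1; 4 appends to row 2. P = [[1, 2], [3, 4]], Q = [[1, 2], [3, 4]].

So P = [[1, 2], [3, 4]], Q = [[1, 2], [3, 4]].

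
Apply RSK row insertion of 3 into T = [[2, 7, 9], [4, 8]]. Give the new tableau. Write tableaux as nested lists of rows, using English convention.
[[2, 3, 9], [4, 7], [8]]

In row 1, 3 replaces 7 (the leftmost entry greater than 3); 7 is bumped to row 2. In row 2, 7 replaces 8 (the leftmost entry greater than 7); 8 is bumped to row 3. 8 starts a new row 3. The new tableau is [[2, 3, 9], [4, 7], [8]].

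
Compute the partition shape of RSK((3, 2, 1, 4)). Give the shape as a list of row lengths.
[2, 1, 1]

Row-insert each entry into an empty tableau.

After inserting 3: P = [[3]].
After inserting 2: P = [[2], [3]].
After inserting 1: P = [[1], [2], [3]].
After inserting 4: P = [[1, 4], [2], [3]].

The final insertion tableau P = [[1, 4], [2], [3]] has shape [2, 1, 1].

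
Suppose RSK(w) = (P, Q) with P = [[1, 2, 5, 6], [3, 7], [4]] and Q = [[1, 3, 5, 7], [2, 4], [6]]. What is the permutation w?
4 1 7 3 5 2 6

Reverse the RSK construction: for i from n down to 1, find the cell of Q containing i, remove the entry at that cell from P, and reverse-bump it up through P; the value ejected from row 1 is w(i).

Step i=7: Q has 7 at row 1, column 4; remove that cell from P, ejecting 6. So w(7) = 6. P is now [[1, 2, 5], [3, 7], [4]].
Step i=6: Q has 6 at row 3, column 1; remove 4 from row 3 of P and reverse-bump: 4 enters row 2 and ejects 3; 3 enters row 1 and ejects 2. So w(6) = 2. P is now [[1, 3, 5], [4, 7]].
Step i=5: Q has 5 at row 1, column 3; remove that cell from P, ejecting 5. So w(5) = 5. P is now [[1, 3], [4, 7]].
Step i=4: Q has 4 at row 2, column 2; remove 7 from row 2 of P and reverse-bump: 7 enters row 1 and ejects 3. So w(4) = 3. P is now [[1, 7], [4]].
Step i=3: Q has 3 at row 1, column 2; remove that cell from P, ejecting 7. So w(3) = 7. P is now [[1], [4]].
Step i=2: Q has 2 at row 2, column 1; remove 4 from row 2 of P and reverse-bump: 4 enters row 1 and ejects 1. So w(2) = 1. P is now [[4]].
Step i=1: Q has 1 at row 1, column 1; remove that cell from P, ejecting 4. So w(1) = 4. P is now [].

So w = 4 1 7 3 5 2 6.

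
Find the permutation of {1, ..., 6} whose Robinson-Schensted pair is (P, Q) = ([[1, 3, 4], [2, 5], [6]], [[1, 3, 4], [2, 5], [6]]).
2 1 3 6 5 4

Reverse the RSK construction: for i from n down to 1, find the cell of Q containing i, remove the entry at that cell from P, and reverse-bump it up through P; the value ejected from row 1 is w(i).

Step i=6: Q has 6 at row 3, column 1; remove 6 from row 3 of P and reverse-bump: 6 enters row 2 and ejects 5; 5 enters row 1 and ejects 4. So w(6) = 4. P is now [[1, 3, 5], [2, 6]].
Step i=5: Q has 5 at row 2, column 2; remove 6 from row 2 of P and reverse-bump: 6 enters row 1 and ejects 5. So w(5) = 5. P is now [[1, 3, 6], [2]].
Step i=4: Q has 4 at row 1, column 3; remove that cell from P, ejecting 6. So w(4) = 6. P is now [[1, 3], [2]].
Step i=3: Q has 3 at row 1, column 2; remove that cell from P, ejecting 3. So w(3) = 3. P is now [[1], [2]].
Step i=2: Q has 2 at row 2, column 1; remove 2 from row 2 of P and reverse-bump: 2 enters row 1 and ejects 1. So w(2) = 1. P is now [[2]].
Step i=1: Q has 1 at row 1, column 1; remove that cell from P, ejecting 2. So w(1) = 2. P is now [].

So w = 2 1 3 6 5 4.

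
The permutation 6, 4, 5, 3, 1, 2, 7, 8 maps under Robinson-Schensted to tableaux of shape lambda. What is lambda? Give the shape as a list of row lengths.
Row-insert each entry into an empty tableau.

After inserting 6: P = [[6]].
After inserting 4: P = [[4], [6]].
After inserting 5: P = [[4, 5], [6]].
After inserting 3: P = [[3, 5], [4], [6]].
After inserting 1: P = [[1, 5], [3], [4], [6]].
After inserting 2: P = [[1, 2], [3, 5], [4], [6]].
After inserting 7: P = [[1, 2, 7], [3, 5], [4], [6]].
After inserting 8: P = [[1, 2, 7, 8], [3, 5], [4], [6]].

The final insertion tableau P = [[1, 2, 7, 8], [3, 5], [4], [6]] has shape [4, 2, 1, 1].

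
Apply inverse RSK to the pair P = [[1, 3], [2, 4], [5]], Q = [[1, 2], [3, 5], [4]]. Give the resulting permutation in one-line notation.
Reverse the RSK construction: for i from n down to 1, find the cell of Q containing i, remove the entry at that cell from P, and reverse-bump it up through P; the value ejected from row 1 is w(i).

Step i=5: Q has 5 at row 2, column 2; remove 4 from row 2 of P and reverse-bump: 4 enters row 1 and ejects 3. So w(5) = 3. P is now [[1, 4], [2], [5]].
Step i=4: Q has 4 at row 3, column 1; remove 5 from row 3 of P and reverse-bump: 5 enters row 2 and ejects 2; 2 enters row 1 and ejects 1. So w(4) = 1. P is now [[2, 4], [5]].
Step i=3: Q has 3 at row 2, column 1; remove 5 from row 2 of P and reverse-bump: 5 enters row 1 and ejects 4. So w(3) = 4. P is now [[2, 5]].
Step i=2: Q has 2 at row 1, column 2; remove that cell from P, ejecting 5. So w(2) = 5. P is now [[2]].
Step i=1: Q has 1 at row 1, column 1; remove that cell from P, ejecting 2. So w(1) = 2. P is now [].

So w = 2 5 4 1 3.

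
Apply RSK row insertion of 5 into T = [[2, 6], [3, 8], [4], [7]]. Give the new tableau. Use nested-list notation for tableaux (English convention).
In row 1, 5 replaces 6 (the leftmost entry greater than 5); 6 is bumped to row 2. In row 2, 6 replaces 8 (the leftmost entry greater than 6); 8 is bumped to row 3. 8 is appended to row 3. The new tableau is [[2, 5], [3, 6], [4, 8], [7]].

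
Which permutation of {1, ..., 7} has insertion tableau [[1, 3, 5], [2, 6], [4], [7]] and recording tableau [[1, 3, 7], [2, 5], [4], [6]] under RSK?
7 4 6 2 3 1 5

Reverse the RSK construction: for i from n down to 1, find the cell of Q containing i, remove the entry at that cell from P, and reverse-bump it up through P; the value ejected from row 1 is w(i).

Step i=7: Q has 7 at row 1, column 3; remove that cell from P, ejecting 5. So w(7) = 5. P is now [[1, 3], [2, 6], [4], [7]].
Step i=6: Q has 6 at row 4, column 1; remove 7 from row 4 of P and reverse-bump: 7 enters row 3 and ejects 4; 4 enters row 2 and ejects 2; 2 enters row 1 and ejects 1. So w(6) = 1. P is now [[2, 3], [4, 6], [7]].
Step i=5: Q has 5 at row 2, column 2; remove 6 from row 2 of P and reverse-bump: 6 enters row 1 and ejects 3. So w(5) = 3. P is now [[2, 6], [4], [7]].
Step i=4: Q has 4 at row 3, column 1; remove 7 from row 3 of P and reverse-bump: 7 enters row 2 and ejects 4; 4 enters row 1 and ejects 2. So w(4) = 2. P is now [[4, 6], [7]].
Step i=3: Q has 3 at row 1, column 2; remove that cell from P, ejecting 6. So w(3) = 6. P is now [[4], [7]].
Step i=2: Q has 2 at row 2, column 1; remove 7 from row 2 of P and reverse-bump: 7 enters row 1 and ejects 4. So w(2) = 4. P is now [[7]].
Step i=1: Q has 1 at row 1, column 1; remove that cell from P, ejecting 7. So w(1) = 7. P is now [].

So w = 7 4 6 2 3 1 5.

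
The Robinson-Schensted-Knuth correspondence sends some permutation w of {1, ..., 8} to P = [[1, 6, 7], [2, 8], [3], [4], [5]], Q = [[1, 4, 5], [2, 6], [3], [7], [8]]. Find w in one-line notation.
5 4 3 6 8 7 2 1

Reverse the RSK construction: for i from n down to 1, find the cell of Q containing i, remove the entry at that cell from P, and reverse-bump it up through P; the value ejected from row 1 is w(i).

Step i=8: Q has 8 at row 5, column 1; remove 5 from row 5 of P and reverse-bump: 5 enters row 4 and ejects 4; 4 enters row 3 and ejects 3; 3 enters row 2 and ejects 2; 2 enters row 1 and ejects 1. So w(8) = 1. P is now [[2, 6, 7], [3, 8], [4], [5]].
Step i=7: Q has 7 at row 4, column 1; remove 5 from row 4 of P and reverse-bump: 5 enters row 3 and ejects 4; 4 enters row 2 and ejects 3; 3 enters row 1 and ejects 2. So w(7) = 2. P is now [[3, 6, 7], [4, 8], [5]].
Step i=6: Q has 6 at row 2, column 2; remove 8 from row 2 of P and reverse-bump: 8 enters row 1 and ejects 7. So w(6) = 7. P is now [[3, 6, 8], [4], [5]].
Step i=5: Q has 5 at row 1, column 3; remove that cell from P, ejecting 8. So w(5) = 8. P is now [[3, 6], [4], [5]].
Step i=4: Q has 4 at row 1, column 2; remove that cell from P, ejecting 6. So w(4) = 6. P is now [[3], [4], [5]].
Step i=3: Q has 3 at row 3, column 1; remove 5 from row 3 of P and reverse-bump: 5 enters row 2 and ejects 4; 4 enters row 1 and ejects 3. So w(3) = 3. P is now [[4], [5]].
Step i=2: Q has 2 at row 2, column 1; remove 5 from row 2 of P and reverse-bump: 5 enters row 1 and ejects 4. So w(2) = 4. P is now [[5]].
Step i=1: Q has 1 at row 1, column 1; remove that cell from P, ejecting 5. So w(1) = 5. P is now [].

So w = 5 4 3 6 8 7 2 1.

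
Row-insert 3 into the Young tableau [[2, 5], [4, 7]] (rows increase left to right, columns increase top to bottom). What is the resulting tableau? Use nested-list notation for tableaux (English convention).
In row 1, 3 replaces 5 (the leftmost entry greater than 3); 5 is bumped to row 2. In row 2, 5 replaces 7 (the leftmost entry greater than 5); 7 is bumped to row 3. 7 starts a new row 3. The new tableau is [[2, 3], [4, 5], [7]].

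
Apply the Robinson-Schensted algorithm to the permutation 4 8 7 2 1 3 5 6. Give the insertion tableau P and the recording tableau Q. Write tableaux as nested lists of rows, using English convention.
P = [[1, 3, 5, 6], [2, 7], [4], [8]], Q = [[1, 2, 7, 8], [3, 6], [4], [5]]

Insert each entry of the permutation into P by Schensted row insertion, recording in Q the position of each new cell.

After inserting 4: P = [[4]].
After inserting 8: P = [[4, 8]].
After inserting 7: P = [[4, 7], [8]].
After inserting 2: P = [[2, 7], [4], [8]].
After inserting 1: P = [[1, 7], [2], [4], [8]].
After inserting 3: P = [[1, 3], [2, 7], [4], [8]].
After inserting 5: P = [[1, 3, 5], [2, 7], [4], [8]].
After inserting 6: P = [[1, 3, 5, 6], [2, 7], [4], [8]].

So P = [[1, 3, 5, 6], [2, 7], [4], [8]], Q = [[1, 2, 7, 8], [3, 6], [4], [5]].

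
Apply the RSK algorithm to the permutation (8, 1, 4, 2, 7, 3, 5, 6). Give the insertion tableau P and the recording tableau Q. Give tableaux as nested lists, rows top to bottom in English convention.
Insert each entry of the permutation into P by Schensted row insertion, recording in Q the position of each new cell.

Insert 8: appended to row 1. P = [[8]].
Insert 1: 1 bumps 8 from row 1; 8 starts row 2. P = [[1], [8]].
Insert 4: appended to row 1. P = [[1, 4], [8]].
Insert 2: 2 bumps 4 from row 1; 4 bumps 8 from row 2; 8 starts row 3. P = [[1, 2], [4], [8]].
Insert 7: appended to row 1. P = [[1, 2, 7], [4], [8]].
Insert 3: 3 bumps 7 from row 1; 7 appends to row 2. P = [[1, 2, 3], [4, 7], [8]].
Insert 5: appended to row 1. P = [[1, 2, 3, 5], [4, 7], [8]].
Insert 6: appended to row 1. P = [[1, 2, 3, 5, 6], [4, 7], [8]].

So P = [[1, 2, 3, 5, 6], [4, 7], [8]], Q = [[1, 3, 5, 7, 8], [2, 6], [4]].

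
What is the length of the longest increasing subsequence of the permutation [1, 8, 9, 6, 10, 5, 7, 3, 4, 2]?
4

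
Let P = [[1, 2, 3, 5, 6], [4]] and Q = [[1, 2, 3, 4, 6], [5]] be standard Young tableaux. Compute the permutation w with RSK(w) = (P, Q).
1 2 4 5 3 6

Reverse the RSK construction: for i from n down to 1, find the cell of Q containing i, remove the entry at that cell from P, and reverse-bump it up through P; the value ejected from row 1 is w(i).

Step i=6: Q has 6 at row 1, column 5; remove that cell from P, ejecting 6. So w(6) = 6. P is now [[1, 2, 3, 5], [4]].
Step i=5: Q has 5 at row 2, column 1; remove 4 from row 2 of P and reverse-bump: 4 enters row 1 and ejects 3. So w(5) = 3. P is now [[1, 2, 4, 5]].
Step i=4: Q has 4 at row 1, column 4; remove that cell from P, ejecting 5. So w(4) = 5. P is now [[1, 2, 4]].
Step i=3: Q has 3 at row 1, column 3; remove that cell from P, ejecting 4. So w(3) = 4. P is now [[1, 2]].
Step i=2: Q has 2 at row 1, column 2; remove that cell from P, ejecting 2. So w(2) = 2. P is now [[1]].
Step i=1: Q has 1 at row 1, column 1; remove that cell from P, ejecting 1. So w(1) = 1. P is now [].

So w = 1 2 4 5 3 6.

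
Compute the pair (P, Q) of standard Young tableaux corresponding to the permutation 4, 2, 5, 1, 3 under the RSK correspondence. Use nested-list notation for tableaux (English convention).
P = [[1, 3], [2, 5], [4]], Q = [[1, 3], [2, 5], [4]]

Insert each entry of the permutation into P by Schensted row insertion, recording in Q the position of each new cell.

Insert 4: appended to row 1. P = [[4]].
Insert 2: 2 bumps 4 from row 1; 4 starts row 2. P = [[2], [4]].
Insert 5: appended to row 1. P = [[2, 5], [4]].
Insert 1: 1 bumps 2 from row 1; 2 bumps 4 from row 2; 4 starts row 3. P = [[1, 5], [2], [4]].
Insert 3: 3 bumps 5 from row 1; 5 appends to row 2. P = [[1, 3], [2, 5], [4]].

So P = [[1, 3], [2, 5], [4]], Q = [[1, 3], [2, 5], [4]].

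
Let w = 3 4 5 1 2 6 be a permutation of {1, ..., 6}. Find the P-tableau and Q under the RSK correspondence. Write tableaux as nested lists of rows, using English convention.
Insert each entry of the permutation into P by Schensted row insertion, recording in Q the position of each new cell.

After inserting 3: P = [[3]].
After inserting 4: P = [[3, 4]].
After inserting 5: P = [[3, 4, 5]].
After inserting 1: P = [[1, 4, 5], [3]].
After inserting 2: P = [[1, 2, 5], [3, 4]].
After inserting 6: P = [[1, 2, 5, 6], [3, 4]].

So P = [[1, 2, 5, 6], [3, 4]], Q = [[1, 2, 3, 6], [4, 5]].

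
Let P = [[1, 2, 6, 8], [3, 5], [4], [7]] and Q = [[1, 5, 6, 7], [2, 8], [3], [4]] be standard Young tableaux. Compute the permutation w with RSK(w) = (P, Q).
7 4 3 1 5 6 8 2

Reverse the RSK construction: for i from n down to 1, find the cell of Q containing i, remove the entry at that cell from P, and reverse-bump it up through P; the value ejected from row 1 is w(i).

Step i=8: Q has 8 at row 2, column 2; remove 5 from row 2 of P and reverse-bump: 5 enters row 1 and ejects 2. So w(8) = 2. P is now [[1, 5, 6, 8], [3], [4], [7]].
Step i=7: Q has 7 at row 1, column 4; remove that cell from P, ejecting 8. So w(7) = 8. P is now [[1, 5, 6], [3], [4], [7]].
Step i=6: Q has 6 at row 1, column 3; remove that cell from P, ejecting 6. So w(6) = 6. P is now [[1, 5], [3], [4], [7]].
Step i=5: Q has 5 at row 1, column 2; remove that cell from P, ejecting 5. So w(5) = 5. P is now [[1], [3], [4], [7]].
Step i=4: Q has 4 at row 4, column 1; remove 7 from row 4 of P and reverse-bump: 7 enters row 3 and ejects 4; 4 enters row 2 and ejects 3; 3 enters row 1 and ejects 1. So w(4) = 1. P is now [[3], [4], [7]].
Step i=3: Q has 3 at row 3, column 1; remove 7 from row 3 of P and reverse-bump: 7 enters row 2 and ejects 4; 4 enters row 1 and ejects 3. So w(3) = 3. P is now [[4], [7]].
Step i=2: Q has 2 at row 2, column 1; remove 7 from row 2 of P and reverse-bump: 7 enters row 1 and ejects 4. So w(2) = 4. P is now [[7]].
Step i=1: Q has 1 at row 1, column 1; remove that cell from P, ejecting 7. So w(1) = 7. P is now [].

So w = 7 4 3 1 5 6 8 2.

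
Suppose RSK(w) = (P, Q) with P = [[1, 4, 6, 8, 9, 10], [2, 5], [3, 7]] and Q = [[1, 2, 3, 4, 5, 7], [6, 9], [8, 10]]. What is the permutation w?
3 5 7 8 9 2 10 1 6 4

Reverse the RSK construction: for i from n down to 1, find the cell of Q containing i, remove the entry at that cell from P, and reverse-bump it up through P; the value ejected from row 1 is w(i).

Step i=10: Q has 10 at row 3, column 2; remove 7 from row 3 of P and reverse-bump: 7 enters row 2 and ejects 5; 5 enters row 1 and ejects 4. So w(10) = 4. P is now [[1, 5, 6, 8, 9, 10], [2, 7], [3]].
Step i=9: Q has 9 at row 2, column 2; remove 7 from row 2 of P and reverse-bump: 7 enters row 1 and ejects 6. So w(9) = 6. P is now [[1, 5, 7, 8, 9, 10], [2], [3]].
Step i=8: Q has 8 at row 3, column 1; remove 3 from row 3 of P and reverse-bump: 3 enters row 2 and ejects 2; 2 enters row 1 and ejects 1. So w(8) = 1. P is now [[2, 5, 7, 8, 9, 10], [3]].
Step i=7: Q has 7 at row 1, column 6; remove that cell from P, ejecting 10. So w(7) = 10. P is now [[2, 5, 7, 8, 9], [3]].
Step i=6: Q has 6 at row 2, column 1; remove 3 from row 2 of P and reverse-bump: 3 enters row 1 and ejects 2. So w(6) = 2. P is now [[3, 5, 7, 8, 9]].
Step i=5: Q has 5 at row 1, column 5; remove that cell from P, ejecting 9. So w(5) = 9. P is now [[3, 5, 7, 8]].
Step i=4: Q has 4 at row 1, column 4; remove that cell from P, ejecting 8. So w(4) = 8. P is now [[3, 5, 7]].
Step i=3: Q has 3 at row 1, column 3; remove that cell from P, ejecting 7. So w(3) = 7. P is now [[3, 5]].
Step i=2: Q has 2 at row 1, column 2; remove that cell from P, ejecting 5. So w(2) = 5. P is now [[3]].
Step i=1: Q has 1 at row 1, column 1; remove that cell from P, ejecting 3. So w(1) = 3. P is now [].

So w = 3 5 7 8 9 2 10 1 6 4.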